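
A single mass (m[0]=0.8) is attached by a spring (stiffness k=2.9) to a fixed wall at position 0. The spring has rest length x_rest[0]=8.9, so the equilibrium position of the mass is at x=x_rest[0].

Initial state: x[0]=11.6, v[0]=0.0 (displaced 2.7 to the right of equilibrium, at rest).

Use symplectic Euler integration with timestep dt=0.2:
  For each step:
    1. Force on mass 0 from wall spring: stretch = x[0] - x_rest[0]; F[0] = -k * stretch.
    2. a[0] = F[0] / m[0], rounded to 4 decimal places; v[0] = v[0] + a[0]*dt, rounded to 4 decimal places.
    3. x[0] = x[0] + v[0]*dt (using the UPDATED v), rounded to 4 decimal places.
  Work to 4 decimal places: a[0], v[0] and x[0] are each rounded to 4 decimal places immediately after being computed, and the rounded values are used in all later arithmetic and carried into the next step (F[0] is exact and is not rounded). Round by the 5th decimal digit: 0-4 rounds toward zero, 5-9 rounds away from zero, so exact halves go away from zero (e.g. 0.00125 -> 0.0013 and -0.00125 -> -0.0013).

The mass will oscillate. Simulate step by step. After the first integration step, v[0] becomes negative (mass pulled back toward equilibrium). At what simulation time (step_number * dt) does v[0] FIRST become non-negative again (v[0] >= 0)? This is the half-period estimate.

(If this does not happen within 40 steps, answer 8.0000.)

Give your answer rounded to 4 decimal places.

Answer: 1.8000

Derivation:
Step 0: x=[11.6000] v=[0.0000]
Step 1: x=[11.2085] v=[-1.9575]
Step 2: x=[10.4823] v=[-3.6312]
Step 3: x=[9.5266] v=[-4.7784]
Step 4: x=[8.4801] v=[-5.2327]
Step 5: x=[7.4944] v=[-4.9283]
Step 6: x=[6.7126] v=[-3.9092]
Step 7: x=[6.2479] v=[-2.3233]
Step 8: x=[6.1678] v=[-0.4005]
Step 9: x=[6.4839] v=[1.5803]
First v>=0 after going negative at step 9, time=1.8000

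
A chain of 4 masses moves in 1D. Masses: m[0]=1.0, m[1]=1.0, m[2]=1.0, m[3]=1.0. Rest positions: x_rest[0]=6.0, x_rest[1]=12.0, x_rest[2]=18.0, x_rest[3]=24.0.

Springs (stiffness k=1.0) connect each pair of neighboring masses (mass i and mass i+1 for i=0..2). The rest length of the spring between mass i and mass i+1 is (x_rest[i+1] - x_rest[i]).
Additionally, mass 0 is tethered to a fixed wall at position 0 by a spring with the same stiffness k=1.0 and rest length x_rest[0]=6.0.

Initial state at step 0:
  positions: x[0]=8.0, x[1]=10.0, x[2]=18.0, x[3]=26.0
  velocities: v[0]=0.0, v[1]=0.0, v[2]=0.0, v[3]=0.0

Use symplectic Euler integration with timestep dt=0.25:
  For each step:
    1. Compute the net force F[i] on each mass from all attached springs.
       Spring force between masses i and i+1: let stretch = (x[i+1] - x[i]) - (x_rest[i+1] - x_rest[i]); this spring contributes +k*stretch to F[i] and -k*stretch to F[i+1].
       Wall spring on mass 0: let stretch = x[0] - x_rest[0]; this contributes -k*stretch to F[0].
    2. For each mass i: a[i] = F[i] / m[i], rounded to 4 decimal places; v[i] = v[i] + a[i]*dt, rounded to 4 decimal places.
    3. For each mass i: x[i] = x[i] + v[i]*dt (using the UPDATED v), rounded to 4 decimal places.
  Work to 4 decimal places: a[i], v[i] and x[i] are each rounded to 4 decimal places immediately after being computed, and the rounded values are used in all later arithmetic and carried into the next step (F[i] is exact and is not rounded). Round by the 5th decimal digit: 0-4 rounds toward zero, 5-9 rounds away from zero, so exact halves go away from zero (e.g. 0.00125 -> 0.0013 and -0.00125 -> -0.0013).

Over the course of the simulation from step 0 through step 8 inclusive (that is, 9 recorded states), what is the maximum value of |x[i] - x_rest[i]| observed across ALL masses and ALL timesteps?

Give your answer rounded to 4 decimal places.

Step 0: x=[8.0000 10.0000 18.0000 26.0000] v=[0.0000 0.0000 0.0000 0.0000]
Step 1: x=[7.6250 10.3750 18.0000 25.8750] v=[-1.5000 1.5000 0.0000 -0.5000]
Step 2: x=[6.9453 11.0547 18.0156 25.6328] v=[-2.7188 2.7188 0.0625 -0.9688]
Step 3: x=[6.0884 11.9126 18.0723 25.2895] v=[-3.4278 3.4317 0.2266 -1.3731]
Step 4: x=[5.2149 12.7915 18.1951 24.8702] v=[-3.4939 3.5156 0.4910 -1.6774]
Step 5: x=[4.4890 13.5346 18.3973 24.4087] v=[-2.9035 2.9724 0.8089 -1.8462]
Step 6: x=[4.0479 14.0163 18.6713 23.9464] v=[-1.7644 1.9267 1.0961 -1.8491]
Step 7: x=[3.9768 14.1659 18.9841 23.5294] v=[-0.2843 0.5984 1.2511 -1.6679]
Step 8: x=[4.2940 13.9798 19.2798 23.2034] v=[1.2688 -0.7443 1.1829 -1.3042]
Max displacement = 2.1659

Answer: 2.1659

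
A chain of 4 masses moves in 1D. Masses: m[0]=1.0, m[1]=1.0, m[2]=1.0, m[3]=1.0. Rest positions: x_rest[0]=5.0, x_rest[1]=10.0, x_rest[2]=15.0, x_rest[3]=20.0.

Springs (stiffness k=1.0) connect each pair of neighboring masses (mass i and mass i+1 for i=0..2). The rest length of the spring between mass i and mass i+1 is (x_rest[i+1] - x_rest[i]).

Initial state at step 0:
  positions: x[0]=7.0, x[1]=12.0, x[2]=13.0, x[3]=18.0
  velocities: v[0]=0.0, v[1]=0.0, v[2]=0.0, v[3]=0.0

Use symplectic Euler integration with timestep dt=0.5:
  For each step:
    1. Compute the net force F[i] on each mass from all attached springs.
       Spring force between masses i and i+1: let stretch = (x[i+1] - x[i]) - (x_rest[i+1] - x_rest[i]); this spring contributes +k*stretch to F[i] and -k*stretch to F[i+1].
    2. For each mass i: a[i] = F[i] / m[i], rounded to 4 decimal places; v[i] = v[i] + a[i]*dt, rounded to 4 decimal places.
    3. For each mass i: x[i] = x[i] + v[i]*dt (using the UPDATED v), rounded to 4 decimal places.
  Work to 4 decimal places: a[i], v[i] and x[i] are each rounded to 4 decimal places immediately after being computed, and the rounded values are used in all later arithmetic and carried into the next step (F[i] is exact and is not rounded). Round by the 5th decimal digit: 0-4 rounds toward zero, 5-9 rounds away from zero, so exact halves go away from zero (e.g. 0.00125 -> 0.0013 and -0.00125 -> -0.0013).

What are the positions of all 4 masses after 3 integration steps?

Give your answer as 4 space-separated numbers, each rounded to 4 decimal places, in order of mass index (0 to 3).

Step 0: x=[7.0000 12.0000 13.0000 18.0000] v=[0.0000 0.0000 0.0000 0.0000]
Step 1: x=[7.0000 11.0000 14.0000 18.0000] v=[0.0000 -2.0000 2.0000 0.0000]
Step 2: x=[6.7500 9.7500 15.2500 18.2500] v=[-0.5000 -2.5000 2.5000 0.5000]
Step 3: x=[6.0000 9.1250 15.8750 19.0000] v=[-1.5000 -1.2500 1.2500 1.5000]

Answer: 6.0000 9.1250 15.8750 19.0000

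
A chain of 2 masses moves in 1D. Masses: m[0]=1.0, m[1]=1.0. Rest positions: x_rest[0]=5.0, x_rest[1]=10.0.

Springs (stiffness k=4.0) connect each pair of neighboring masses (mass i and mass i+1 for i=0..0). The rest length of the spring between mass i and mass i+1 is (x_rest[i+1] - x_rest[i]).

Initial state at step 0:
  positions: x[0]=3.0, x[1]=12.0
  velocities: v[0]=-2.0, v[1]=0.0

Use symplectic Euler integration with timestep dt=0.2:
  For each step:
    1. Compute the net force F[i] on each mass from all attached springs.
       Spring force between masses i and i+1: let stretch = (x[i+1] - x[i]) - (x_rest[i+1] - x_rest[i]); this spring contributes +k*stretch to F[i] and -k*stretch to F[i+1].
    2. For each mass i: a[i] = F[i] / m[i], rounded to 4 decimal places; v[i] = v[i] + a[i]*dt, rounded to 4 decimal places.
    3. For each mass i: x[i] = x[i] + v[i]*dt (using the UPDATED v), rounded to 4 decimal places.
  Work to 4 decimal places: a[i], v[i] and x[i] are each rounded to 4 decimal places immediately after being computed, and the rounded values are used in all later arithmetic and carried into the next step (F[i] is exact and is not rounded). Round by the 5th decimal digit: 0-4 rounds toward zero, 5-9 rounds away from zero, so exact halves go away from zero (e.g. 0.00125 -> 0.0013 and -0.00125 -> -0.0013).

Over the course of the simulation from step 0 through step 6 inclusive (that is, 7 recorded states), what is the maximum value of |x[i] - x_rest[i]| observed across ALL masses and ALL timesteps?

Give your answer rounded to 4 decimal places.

Answer: 3.0457

Derivation:
Step 0: x=[3.0000 12.0000] v=[-2.0000 0.0000]
Step 1: x=[3.2400 11.3600] v=[1.2000 -3.2000]
Step 2: x=[3.9792 10.2208] v=[3.6960 -5.6960]
Step 3: x=[4.9171 8.8829] v=[4.6893 -6.6893]
Step 4: x=[5.6895 7.7105] v=[3.8619 -5.8619]
Step 5: x=[5.9852 7.0148] v=[1.4787 -3.4787]
Step 6: x=[5.6457 6.9543] v=[-1.6976 -0.3024]
Max displacement = 3.0457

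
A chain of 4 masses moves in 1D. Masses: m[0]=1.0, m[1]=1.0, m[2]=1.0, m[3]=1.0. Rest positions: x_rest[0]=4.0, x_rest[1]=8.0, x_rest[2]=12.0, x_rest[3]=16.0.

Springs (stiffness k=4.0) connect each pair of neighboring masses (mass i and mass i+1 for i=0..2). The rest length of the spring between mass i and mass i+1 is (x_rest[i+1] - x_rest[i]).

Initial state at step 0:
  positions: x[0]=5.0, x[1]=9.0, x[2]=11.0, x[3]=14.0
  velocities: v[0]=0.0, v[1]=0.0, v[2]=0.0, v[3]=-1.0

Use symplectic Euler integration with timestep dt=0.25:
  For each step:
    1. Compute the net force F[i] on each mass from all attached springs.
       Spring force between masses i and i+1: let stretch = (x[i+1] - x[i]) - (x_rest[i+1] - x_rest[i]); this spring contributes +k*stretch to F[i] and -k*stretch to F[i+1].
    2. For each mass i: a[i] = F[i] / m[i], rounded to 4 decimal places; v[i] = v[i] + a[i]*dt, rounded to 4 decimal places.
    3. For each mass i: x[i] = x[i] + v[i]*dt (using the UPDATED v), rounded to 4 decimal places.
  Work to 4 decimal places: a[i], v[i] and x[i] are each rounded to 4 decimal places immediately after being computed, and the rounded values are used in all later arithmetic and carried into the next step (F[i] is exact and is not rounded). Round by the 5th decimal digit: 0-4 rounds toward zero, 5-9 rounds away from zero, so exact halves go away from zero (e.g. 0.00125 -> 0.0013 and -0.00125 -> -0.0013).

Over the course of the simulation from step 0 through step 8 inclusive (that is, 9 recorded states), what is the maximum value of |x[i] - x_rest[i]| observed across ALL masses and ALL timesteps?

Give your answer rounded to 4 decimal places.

Answer: 2.5342

Derivation:
Step 0: x=[5.0000 9.0000 11.0000 14.0000] v=[0.0000 0.0000 0.0000 -1.0000]
Step 1: x=[5.0000 8.5000 11.2500 14.0000] v=[0.0000 -2.0000 1.0000 0.0000]
Step 2: x=[4.8750 7.8125 11.5000 14.3125] v=[-0.5000 -2.7500 1.0000 1.2500]
Step 3: x=[4.4844 7.3125 11.5313 14.9219] v=[-1.5625 -2.0000 0.1250 2.4375]
Step 4: x=[3.8008 7.1602 11.3555 15.6836] v=[-2.7344 -0.6093 -0.7032 3.0469]
Step 5: x=[2.9571 7.2169 11.2129 16.3633] v=[-3.3750 0.2266 -0.5704 2.7188]
Step 6: x=[2.1783 7.2076 11.3589 16.7554] v=[-3.1152 -0.0372 0.5840 1.5684]
Step 7: x=[1.6568 6.9788 11.8162 16.7984] v=[-2.0859 -0.9152 1.8292 0.1719]
Step 8: x=[1.4658 6.6289 12.3097 16.5958] v=[-0.7639 -1.3998 1.9740 -0.8103]
Max displacement = 2.5342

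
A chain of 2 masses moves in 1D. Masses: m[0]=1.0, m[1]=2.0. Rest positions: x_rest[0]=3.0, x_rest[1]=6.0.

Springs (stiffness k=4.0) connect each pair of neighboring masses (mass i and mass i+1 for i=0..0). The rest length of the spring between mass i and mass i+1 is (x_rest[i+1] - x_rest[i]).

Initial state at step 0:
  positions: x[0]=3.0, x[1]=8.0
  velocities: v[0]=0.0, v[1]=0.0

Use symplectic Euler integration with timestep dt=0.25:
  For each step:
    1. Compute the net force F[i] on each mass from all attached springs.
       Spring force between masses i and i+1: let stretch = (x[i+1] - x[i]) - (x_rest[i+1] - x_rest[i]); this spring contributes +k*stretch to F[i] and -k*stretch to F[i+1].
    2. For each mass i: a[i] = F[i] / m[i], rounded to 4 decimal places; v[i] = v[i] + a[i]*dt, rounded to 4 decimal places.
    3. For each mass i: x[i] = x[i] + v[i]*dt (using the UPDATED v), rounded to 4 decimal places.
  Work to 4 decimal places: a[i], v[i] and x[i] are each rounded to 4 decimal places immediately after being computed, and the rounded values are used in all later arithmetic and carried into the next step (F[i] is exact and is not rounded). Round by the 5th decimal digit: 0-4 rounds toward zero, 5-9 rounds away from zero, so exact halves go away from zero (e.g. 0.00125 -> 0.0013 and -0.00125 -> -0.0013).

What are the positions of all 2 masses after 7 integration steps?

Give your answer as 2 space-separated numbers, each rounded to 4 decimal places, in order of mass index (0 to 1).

Step 0: x=[3.0000 8.0000] v=[0.0000 0.0000]
Step 1: x=[3.5000 7.7500] v=[2.0000 -1.0000]
Step 2: x=[4.3125 7.3438] v=[3.2500 -1.6250]
Step 3: x=[5.1328 6.9336] v=[3.2813 -1.6407]
Step 4: x=[5.6533 6.6733] v=[2.0821 -1.0411]
Step 5: x=[5.6788 6.6605] v=[0.1021 -0.0511]
Step 6: x=[5.1998 6.9000] v=[-1.9162 0.9581]
Step 7: x=[4.3958 7.3020] v=[-3.2160 1.6080]

Answer: 4.3958 7.3020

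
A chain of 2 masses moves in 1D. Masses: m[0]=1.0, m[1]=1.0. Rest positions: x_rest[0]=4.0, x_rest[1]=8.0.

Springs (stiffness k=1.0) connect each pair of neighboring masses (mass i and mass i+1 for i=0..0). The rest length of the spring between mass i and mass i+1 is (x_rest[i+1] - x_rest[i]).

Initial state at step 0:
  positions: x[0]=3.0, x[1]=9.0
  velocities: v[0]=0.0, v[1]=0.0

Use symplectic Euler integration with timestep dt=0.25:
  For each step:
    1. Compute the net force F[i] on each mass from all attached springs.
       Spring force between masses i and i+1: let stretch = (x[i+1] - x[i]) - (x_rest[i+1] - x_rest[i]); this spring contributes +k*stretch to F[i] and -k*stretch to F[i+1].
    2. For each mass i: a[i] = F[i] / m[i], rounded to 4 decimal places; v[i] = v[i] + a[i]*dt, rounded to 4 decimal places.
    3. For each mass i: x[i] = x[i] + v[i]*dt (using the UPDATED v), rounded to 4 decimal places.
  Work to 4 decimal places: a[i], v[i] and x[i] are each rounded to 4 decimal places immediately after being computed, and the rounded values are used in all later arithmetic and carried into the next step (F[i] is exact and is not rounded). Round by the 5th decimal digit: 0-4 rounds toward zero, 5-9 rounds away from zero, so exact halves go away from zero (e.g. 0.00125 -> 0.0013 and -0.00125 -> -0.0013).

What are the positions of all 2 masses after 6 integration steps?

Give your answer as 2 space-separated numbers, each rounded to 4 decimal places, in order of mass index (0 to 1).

Step 0: x=[3.0000 9.0000] v=[0.0000 0.0000]
Step 1: x=[3.1250 8.8750] v=[0.5000 -0.5000]
Step 2: x=[3.3594 8.6406] v=[0.9375 -0.9375]
Step 3: x=[3.6739 8.3262] v=[1.2578 -1.2578]
Step 4: x=[4.0291 7.9710] v=[1.4209 -1.4209]
Step 5: x=[4.3807 7.6194] v=[1.4064 -1.4064]
Step 6: x=[4.6847 7.3154] v=[1.2161 -1.2161]

Answer: 4.6847 7.3154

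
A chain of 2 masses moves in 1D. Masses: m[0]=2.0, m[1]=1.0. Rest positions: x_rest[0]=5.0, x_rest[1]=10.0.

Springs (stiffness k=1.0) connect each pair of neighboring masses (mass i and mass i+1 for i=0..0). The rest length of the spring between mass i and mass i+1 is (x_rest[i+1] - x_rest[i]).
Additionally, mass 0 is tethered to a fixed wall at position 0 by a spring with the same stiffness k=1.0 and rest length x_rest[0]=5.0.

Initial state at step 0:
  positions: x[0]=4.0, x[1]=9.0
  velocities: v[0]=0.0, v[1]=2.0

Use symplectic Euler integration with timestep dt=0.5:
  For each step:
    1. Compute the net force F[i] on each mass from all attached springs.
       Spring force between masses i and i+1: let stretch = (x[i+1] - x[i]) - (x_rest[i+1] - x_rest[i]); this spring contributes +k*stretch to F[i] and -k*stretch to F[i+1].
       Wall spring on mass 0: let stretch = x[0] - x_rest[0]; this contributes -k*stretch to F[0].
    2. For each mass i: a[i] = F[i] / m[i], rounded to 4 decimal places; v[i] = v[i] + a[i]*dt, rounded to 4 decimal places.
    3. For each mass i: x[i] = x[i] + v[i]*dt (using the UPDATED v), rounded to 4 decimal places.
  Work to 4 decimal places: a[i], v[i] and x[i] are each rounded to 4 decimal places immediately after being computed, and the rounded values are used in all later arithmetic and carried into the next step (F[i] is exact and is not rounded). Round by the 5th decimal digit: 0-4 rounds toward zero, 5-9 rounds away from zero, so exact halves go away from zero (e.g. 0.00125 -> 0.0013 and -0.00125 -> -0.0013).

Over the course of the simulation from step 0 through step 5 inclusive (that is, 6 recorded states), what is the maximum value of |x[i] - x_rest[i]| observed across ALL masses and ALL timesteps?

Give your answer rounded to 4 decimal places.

Step 0: x=[4.0000 9.0000] v=[0.0000 2.0000]
Step 1: x=[4.1250 10.0000] v=[0.2500 2.0000]
Step 2: x=[4.4688 10.7813] v=[0.6875 1.5625]
Step 3: x=[5.0431 11.2345] v=[1.1485 0.9063]
Step 4: x=[5.7609 11.3898] v=[1.4356 0.3106]
Step 5: x=[6.4622 11.3879] v=[1.4026 -0.0039]
Max displacement = 1.4622

Answer: 1.4622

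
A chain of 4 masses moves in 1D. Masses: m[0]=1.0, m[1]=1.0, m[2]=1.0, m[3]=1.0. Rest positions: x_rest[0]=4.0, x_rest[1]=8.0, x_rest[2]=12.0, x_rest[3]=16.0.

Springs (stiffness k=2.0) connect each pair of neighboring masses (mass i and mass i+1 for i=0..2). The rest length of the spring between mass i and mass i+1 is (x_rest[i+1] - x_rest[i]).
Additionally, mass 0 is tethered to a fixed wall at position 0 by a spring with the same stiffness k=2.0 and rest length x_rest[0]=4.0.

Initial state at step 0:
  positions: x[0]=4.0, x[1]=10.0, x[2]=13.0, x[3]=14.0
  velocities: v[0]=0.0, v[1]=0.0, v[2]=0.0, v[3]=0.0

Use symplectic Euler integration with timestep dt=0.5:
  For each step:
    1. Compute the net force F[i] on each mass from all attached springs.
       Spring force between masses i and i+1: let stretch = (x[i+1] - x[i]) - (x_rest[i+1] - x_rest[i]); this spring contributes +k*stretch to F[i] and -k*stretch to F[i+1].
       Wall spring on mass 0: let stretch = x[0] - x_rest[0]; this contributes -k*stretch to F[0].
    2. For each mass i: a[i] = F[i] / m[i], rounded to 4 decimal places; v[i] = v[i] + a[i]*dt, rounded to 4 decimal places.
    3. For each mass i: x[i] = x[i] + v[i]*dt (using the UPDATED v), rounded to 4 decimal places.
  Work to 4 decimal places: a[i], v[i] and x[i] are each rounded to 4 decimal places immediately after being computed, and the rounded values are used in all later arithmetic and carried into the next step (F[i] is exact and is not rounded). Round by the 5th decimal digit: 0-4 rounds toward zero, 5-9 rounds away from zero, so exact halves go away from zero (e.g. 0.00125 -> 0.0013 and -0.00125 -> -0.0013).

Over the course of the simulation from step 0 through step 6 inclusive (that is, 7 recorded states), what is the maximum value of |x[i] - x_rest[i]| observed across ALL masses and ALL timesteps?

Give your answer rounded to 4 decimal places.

Step 0: x=[4.0000 10.0000 13.0000 14.0000] v=[0.0000 0.0000 0.0000 0.0000]
Step 1: x=[5.0000 8.5000 12.0000 15.5000] v=[2.0000 -3.0000 -2.0000 3.0000]
Step 2: x=[5.2500 7.0000 11.0000 17.2500] v=[0.5000 -3.0000 -2.0000 3.5000]
Step 3: x=[3.7500 6.6250 11.1250 17.8750] v=[-3.0000 -0.7500 0.2500 1.2500]
Step 4: x=[1.8125 7.0625 12.3750 17.1250] v=[-3.8750 0.8750 2.5000 -1.5000]
Step 5: x=[1.5938 7.5313 13.3438 16.0000] v=[-0.4375 0.9375 1.9375 -2.2500]
Step 6: x=[3.5469 7.9376 12.7344 15.5469] v=[3.9062 0.8125 -1.2188 -0.9062]
Max displacement = 2.4062

Answer: 2.4062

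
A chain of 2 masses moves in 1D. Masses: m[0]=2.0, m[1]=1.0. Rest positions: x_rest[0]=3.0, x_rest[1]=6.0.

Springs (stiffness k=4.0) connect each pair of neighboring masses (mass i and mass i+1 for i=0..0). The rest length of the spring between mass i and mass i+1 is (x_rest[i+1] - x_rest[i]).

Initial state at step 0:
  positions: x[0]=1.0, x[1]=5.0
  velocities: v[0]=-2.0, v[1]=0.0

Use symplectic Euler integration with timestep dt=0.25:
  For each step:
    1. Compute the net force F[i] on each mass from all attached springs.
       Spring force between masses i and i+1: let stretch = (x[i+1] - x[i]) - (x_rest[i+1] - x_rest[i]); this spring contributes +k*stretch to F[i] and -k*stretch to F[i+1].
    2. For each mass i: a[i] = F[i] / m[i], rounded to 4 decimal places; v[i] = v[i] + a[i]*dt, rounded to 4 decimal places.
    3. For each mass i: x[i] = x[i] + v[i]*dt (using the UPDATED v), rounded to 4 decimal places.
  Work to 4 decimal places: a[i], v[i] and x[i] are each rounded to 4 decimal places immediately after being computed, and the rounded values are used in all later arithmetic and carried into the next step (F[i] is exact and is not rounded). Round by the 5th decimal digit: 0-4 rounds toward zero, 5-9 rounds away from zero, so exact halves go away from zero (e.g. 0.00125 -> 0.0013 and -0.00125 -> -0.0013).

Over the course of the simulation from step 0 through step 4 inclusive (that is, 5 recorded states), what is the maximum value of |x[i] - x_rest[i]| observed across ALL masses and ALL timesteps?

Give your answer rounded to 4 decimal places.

Step 0: x=[1.0000 5.0000] v=[-2.0000 0.0000]
Step 1: x=[0.6250 4.7500] v=[-1.5000 -1.0000]
Step 2: x=[0.3906 4.2188] v=[-0.9375 -2.1250]
Step 3: x=[0.2598 3.4805] v=[-0.5234 -2.9532]
Step 4: x=[0.1565 2.6870] v=[-0.4131 -3.1739]
Max displacement = 3.3130

Answer: 3.3130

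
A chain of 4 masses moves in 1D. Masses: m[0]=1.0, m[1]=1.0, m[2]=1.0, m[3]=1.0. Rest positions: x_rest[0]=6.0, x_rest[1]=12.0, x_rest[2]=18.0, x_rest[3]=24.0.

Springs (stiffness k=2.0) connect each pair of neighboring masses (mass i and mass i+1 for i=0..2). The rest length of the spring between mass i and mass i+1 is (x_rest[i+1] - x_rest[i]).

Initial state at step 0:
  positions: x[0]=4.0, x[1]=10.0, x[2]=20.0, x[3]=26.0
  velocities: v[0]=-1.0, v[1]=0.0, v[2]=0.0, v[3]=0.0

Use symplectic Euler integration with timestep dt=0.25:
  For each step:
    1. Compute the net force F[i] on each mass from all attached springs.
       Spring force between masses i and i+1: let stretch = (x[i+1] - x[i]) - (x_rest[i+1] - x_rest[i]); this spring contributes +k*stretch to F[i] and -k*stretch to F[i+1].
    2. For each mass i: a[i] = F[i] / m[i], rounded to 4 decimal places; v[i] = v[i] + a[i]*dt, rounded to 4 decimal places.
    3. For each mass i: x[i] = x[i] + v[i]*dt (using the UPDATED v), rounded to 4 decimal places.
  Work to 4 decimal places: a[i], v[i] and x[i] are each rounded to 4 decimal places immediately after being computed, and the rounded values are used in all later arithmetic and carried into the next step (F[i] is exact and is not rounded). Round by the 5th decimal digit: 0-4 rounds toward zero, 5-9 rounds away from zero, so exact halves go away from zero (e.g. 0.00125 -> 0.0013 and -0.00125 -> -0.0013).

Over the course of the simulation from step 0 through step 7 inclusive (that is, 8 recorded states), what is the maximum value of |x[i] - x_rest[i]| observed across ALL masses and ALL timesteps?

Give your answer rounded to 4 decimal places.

Step 0: x=[4.0000 10.0000 20.0000 26.0000] v=[-1.0000 0.0000 0.0000 0.0000]
Step 1: x=[3.7500 10.5000 19.5000 26.0000] v=[-1.0000 2.0000 -2.0000 0.0000]
Step 2: x=[3.5938 11.2813 18.6875 25.9375] v=[-0.6250 3.1250 -3.2500 -0.2500]
Step 3: x=[3.6485 12.0274 17.8555 25.7188] v=[0.2188 2.9844 -3.3281 -0.8750]
Step 4: x=[4.0006 12.4547 17.2779 25.2671] v=[1.4083 1.7090 -2.3105 -1.8067]
Step 5: x=[4.6595 12.4281 17.0960 24.5668] v=[2.6354 -0.1065 -0.7275 -2.8013]
Step 6: x=[5.5394 12.0139 17.2645 23.6826] v=[3.5197 -1.6569 0.6740 -3.5367]
Step 7: x=[6.4787 11.4467 17.5790 22.7462] v=[3.7570 -2.2689 1.2578 -3.7458]
Max displacement = 2.4062

Answer: 2.4062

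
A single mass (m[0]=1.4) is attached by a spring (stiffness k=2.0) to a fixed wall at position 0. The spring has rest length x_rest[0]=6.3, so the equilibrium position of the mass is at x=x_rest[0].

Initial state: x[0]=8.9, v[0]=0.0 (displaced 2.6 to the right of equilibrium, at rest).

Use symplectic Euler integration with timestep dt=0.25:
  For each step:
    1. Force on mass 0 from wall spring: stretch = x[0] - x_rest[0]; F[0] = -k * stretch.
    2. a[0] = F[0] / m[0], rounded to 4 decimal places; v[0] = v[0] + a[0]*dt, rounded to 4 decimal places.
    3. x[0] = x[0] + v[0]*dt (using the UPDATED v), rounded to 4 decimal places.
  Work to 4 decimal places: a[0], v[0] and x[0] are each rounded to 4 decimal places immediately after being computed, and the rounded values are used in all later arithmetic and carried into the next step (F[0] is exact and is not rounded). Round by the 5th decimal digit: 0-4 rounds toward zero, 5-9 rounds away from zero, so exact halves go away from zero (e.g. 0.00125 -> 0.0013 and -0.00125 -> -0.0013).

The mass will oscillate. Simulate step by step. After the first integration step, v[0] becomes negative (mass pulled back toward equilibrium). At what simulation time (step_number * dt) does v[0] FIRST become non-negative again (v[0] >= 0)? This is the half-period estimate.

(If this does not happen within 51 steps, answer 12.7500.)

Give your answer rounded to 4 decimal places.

Answer: 2.7500

Derivation:
Step 0: x=[8.9000] v=[0.0000]
Step 1: x=[8.6679] v=[-0.9286]
Step 2: x=[8.2243] v=[-1.7743]
Step 3: x=[7.6089] v=[-2.4616]
Step 4: x=[6.8766] v=[-2.9291]
Step 5: x=[6.0929] v=[-3.1350]
Step 6: x=[5.3277] v=[-3.0610]
Step 7: x=[4.6493] v=[-2.7138]
Step 8: x=[4.1182] v=[-2.1243]
Step 9: x=[3.7819] v=[-1.3451]
Step 10: x=[3.6705] v=[-0.4458]
Step 11: x=[3.7938] v=[0.4933]
First v>=0 after going negative at step 11, time=2.7500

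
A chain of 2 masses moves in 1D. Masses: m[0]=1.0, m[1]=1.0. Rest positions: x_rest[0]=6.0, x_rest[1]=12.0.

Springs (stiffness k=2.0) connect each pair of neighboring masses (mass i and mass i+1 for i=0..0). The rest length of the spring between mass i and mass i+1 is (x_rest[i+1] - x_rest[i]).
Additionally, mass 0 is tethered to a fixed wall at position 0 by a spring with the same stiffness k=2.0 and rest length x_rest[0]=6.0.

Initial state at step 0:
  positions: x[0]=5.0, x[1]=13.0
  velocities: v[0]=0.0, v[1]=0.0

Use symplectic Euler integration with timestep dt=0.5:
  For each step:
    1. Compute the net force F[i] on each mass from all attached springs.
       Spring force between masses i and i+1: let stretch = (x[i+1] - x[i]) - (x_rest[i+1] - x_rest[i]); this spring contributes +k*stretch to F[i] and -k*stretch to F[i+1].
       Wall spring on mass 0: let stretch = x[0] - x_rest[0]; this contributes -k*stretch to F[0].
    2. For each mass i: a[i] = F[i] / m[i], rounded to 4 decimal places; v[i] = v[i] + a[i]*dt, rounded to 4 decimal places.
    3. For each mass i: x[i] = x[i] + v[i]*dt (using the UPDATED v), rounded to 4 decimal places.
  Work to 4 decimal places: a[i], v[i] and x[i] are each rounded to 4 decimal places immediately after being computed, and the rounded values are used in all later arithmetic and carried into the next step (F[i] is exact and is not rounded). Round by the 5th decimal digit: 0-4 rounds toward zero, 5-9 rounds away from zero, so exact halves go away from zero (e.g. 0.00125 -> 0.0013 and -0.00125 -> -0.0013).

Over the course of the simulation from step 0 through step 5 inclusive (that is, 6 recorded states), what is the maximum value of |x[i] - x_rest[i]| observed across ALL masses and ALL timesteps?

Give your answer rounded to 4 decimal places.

Answer: 1.5000

Derivation:
Step 0: x=[5.0000 13.0000] v=[0.0000 0.0000]
Step 1: x=[6.5000 12.0000] v=[3.0000 -2.0000]
Step 2: x=[7.5000 11.2500] v=[2.0000 -1.5000]
Step 3: x=[6.6250 11.6250] v=[-1.7500 0.7500]
Step 4: x=[4.9375 12.5000] v=[-3.3750 1.7500]
Step 5: x=[4.5625 12.5938] v=[-0.7500 0.1875]
Max displacement = 1.5000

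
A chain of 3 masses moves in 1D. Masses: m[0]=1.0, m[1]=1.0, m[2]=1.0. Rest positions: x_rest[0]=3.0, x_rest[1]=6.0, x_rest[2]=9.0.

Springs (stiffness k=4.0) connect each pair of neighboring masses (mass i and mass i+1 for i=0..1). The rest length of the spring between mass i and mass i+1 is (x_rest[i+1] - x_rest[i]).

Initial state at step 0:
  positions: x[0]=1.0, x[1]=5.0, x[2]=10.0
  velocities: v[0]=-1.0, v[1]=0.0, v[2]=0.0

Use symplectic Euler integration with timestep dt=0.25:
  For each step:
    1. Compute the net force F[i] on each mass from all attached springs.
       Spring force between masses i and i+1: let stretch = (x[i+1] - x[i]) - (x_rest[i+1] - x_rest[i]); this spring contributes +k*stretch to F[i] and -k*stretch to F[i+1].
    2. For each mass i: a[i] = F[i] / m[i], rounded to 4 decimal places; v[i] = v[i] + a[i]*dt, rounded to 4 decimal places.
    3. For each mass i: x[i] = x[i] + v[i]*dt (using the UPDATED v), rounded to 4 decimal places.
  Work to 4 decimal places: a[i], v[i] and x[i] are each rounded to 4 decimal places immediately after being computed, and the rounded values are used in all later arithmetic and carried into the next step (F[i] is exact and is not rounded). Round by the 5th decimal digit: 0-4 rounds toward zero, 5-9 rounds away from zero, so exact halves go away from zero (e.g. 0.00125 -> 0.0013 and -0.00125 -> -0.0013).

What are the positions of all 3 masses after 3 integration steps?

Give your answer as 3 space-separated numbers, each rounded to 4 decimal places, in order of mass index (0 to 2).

Answer: 1.9219 5.5000 7.8281

Derivation:
Step 0: x=[1.0000 5.0000 10.0000] v=[-1.0000 0.0000 0.0000]
Step 1: x=[1.0000 5.2500 9.5000] v=[0.0000 1.0000 -2.0000]
Step 2: x=[1.3125 5.5000 8.6875] v=[1.2500 1.0000 -3.2500]
Step 3: x=[1.9219 5.5000 7.8281] v=[2.4375 0.0000 -3.4375]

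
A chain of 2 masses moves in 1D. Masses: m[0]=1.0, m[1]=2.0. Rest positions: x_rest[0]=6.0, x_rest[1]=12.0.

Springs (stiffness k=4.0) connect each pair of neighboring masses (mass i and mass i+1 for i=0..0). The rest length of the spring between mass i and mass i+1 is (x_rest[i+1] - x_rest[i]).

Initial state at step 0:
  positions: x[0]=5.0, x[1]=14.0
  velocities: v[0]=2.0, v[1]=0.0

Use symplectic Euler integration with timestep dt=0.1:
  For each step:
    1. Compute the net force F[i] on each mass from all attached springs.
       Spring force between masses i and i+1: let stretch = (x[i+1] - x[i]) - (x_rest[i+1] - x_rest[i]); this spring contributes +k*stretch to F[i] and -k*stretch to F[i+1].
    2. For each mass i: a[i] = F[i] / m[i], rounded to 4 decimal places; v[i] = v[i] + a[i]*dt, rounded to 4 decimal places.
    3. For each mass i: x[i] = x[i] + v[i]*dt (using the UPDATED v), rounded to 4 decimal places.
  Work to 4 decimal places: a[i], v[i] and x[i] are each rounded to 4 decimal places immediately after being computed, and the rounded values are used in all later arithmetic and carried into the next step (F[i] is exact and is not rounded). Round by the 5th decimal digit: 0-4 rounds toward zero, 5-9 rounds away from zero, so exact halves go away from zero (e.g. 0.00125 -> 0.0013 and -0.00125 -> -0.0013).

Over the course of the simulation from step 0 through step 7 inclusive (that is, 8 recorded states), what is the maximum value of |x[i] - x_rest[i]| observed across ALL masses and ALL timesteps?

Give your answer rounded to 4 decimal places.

Answer: 2.5485

Derivation:
Step 0: x=[5.0000 14.0000] v=[2.0000 0.0000]
Step 1: x=[5.3200 13.9400] v=[3.2000 -0.6000]
Step 2: x=[5.7448 13.8276] v=[4.2480 -1.1240]
Step 3: x=[6.2529 13.6735] v=[5.0811 -1.5406]
Step 4: x=[6.8178 13.4910] v=[5.6493 -1.8247]
Step 5: x=[7.4097 13.2951] v=[5.9186 -1.9593]
Step 6: x=[7.9970 13.1015] v=[5.8728 -1.9364]
Step 7: x=[8.5485 12.9258] v=[5.5146 -1.7573]
Max displacement = 2.5485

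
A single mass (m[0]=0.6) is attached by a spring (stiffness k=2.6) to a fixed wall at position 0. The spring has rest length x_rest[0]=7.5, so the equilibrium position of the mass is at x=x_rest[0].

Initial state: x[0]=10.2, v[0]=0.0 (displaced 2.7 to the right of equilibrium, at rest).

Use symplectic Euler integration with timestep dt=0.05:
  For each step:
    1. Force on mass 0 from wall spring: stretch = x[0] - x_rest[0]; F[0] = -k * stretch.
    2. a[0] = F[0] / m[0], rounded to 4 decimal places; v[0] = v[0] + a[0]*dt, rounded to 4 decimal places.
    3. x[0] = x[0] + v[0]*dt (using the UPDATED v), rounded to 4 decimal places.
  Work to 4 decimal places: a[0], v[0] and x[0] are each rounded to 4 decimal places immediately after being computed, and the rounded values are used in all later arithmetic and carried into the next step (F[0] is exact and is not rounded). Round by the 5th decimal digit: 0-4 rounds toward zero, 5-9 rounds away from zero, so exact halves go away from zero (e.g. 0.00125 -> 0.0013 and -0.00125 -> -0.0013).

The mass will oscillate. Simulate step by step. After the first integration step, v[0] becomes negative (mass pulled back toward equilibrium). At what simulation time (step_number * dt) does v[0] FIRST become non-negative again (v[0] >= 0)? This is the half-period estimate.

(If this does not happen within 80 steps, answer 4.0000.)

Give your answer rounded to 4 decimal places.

Step 0: x=[10.2000] v=[0.0000]
Step 1: x=[10.1708] v=[-0.5850]
Step 2: x=[10.1126] v=[-1.1637]
Step 3: x=[10.0261] v=[-1.7298]
Step 4: x=[9.9122] v=[-2.2771]
Step 5: x=[9.7722] v=[-2.7997]
Step 6: x=[9.6076] v=[-3.2920]
Step 7: x=[9.4202] v=[-3.7486]
Step 8: x=[9.2120] v=[-4.1646]
Step 9: x=[8.9852] v=[-4.5355]
Step 10: x=[8.7423] v=[-4.8573]
Step 11: x=[8.4860] v=[-5.1265]
Step 12: x=[8.2190] v=[-5.3401]
Step 13: x=[7.9442] v=[-5.4959]
Step 14: x=[7.6646] v=[-5.5921]
Step 15: x=[7.3832] v=[-5.6278]
Step 16: x=[7.1031] v=[-5.6025]
Step 17: x=[6.8273] v=[-5.5165]
Step 18: x=[6.5588] v=[-5.3708]
Step 19: x=[6.3005] v=[-5.1669]
Step 20: x=[6.0552] v=[-4.9070]
Step 21: x=[5.8255] v=[-4.5940]
Step 22: x=[5.6139] v=[-4.2312]
Step 23: x=[5.4228] v=[-3.8225]
Step 24: x=[5.2542] v=[-3.3724]
Step 25: x=[5.1099] v=[-2.8858]
Step 26: x=[4.9915] v=[-2.3679]
Step 27: x=[4.9003] v=[-1.8244]
Step 28: x=[4.8372] v=[-1.2611]
Step 29: x=[4.8030] v=[-0.6842]
Step 30: x=[4.7980] v=[-0.0999]
Step 31: x=[4.8223] v=[0.4855]
First v>=0 after going negative at step 31, time=1.5500

Answer: 1.5500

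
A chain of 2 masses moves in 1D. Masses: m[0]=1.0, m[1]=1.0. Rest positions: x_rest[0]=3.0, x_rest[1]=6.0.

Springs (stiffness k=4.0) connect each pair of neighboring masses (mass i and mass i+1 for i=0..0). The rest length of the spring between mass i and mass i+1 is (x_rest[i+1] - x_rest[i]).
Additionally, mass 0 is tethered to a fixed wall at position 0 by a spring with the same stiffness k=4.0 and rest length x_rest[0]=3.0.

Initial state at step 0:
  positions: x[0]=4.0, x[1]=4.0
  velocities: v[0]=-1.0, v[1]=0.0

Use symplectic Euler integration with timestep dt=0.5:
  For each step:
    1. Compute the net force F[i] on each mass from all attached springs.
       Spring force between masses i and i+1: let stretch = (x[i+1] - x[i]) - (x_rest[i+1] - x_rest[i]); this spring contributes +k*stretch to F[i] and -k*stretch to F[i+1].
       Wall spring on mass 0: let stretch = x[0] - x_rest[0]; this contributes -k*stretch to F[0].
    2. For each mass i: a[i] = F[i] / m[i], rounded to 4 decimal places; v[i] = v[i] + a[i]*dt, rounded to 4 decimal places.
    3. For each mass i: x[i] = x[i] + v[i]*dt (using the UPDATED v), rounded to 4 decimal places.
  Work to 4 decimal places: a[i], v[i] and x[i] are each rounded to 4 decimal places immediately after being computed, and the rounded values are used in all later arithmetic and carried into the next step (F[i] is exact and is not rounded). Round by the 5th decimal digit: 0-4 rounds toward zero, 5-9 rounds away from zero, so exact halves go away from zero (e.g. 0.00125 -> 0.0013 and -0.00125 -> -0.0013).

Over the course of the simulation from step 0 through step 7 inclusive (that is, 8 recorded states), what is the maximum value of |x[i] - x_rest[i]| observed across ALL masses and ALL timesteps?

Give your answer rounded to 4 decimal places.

Answer: 3.5000

Derivation:
Step 0: x=[4.0000 4.0000] v=[-1.0000 0.0000]
Step 1: x=[-0.5000 7.0000] v=[-9.0000 6.0000]
Step 2: x=[3.0000 5.5000] v=[7.0000 -3.0000]
Step 3: x=[6.0000 4.5000] v=[6.0000 -2.0000]
Step 4: x=[1.5000 8.0000] v=[-9.0000 7.0000]
Step 5: x=[2.0000 8.0000] v=[1.0000 0.0000]
Step 6: x=[6.5000 5.0000] v=[9.0000 -6.0000]
Step 7: x=[3.0000 6.5000] v=[-7.0000 3.0000]
Max displacement = 3.5000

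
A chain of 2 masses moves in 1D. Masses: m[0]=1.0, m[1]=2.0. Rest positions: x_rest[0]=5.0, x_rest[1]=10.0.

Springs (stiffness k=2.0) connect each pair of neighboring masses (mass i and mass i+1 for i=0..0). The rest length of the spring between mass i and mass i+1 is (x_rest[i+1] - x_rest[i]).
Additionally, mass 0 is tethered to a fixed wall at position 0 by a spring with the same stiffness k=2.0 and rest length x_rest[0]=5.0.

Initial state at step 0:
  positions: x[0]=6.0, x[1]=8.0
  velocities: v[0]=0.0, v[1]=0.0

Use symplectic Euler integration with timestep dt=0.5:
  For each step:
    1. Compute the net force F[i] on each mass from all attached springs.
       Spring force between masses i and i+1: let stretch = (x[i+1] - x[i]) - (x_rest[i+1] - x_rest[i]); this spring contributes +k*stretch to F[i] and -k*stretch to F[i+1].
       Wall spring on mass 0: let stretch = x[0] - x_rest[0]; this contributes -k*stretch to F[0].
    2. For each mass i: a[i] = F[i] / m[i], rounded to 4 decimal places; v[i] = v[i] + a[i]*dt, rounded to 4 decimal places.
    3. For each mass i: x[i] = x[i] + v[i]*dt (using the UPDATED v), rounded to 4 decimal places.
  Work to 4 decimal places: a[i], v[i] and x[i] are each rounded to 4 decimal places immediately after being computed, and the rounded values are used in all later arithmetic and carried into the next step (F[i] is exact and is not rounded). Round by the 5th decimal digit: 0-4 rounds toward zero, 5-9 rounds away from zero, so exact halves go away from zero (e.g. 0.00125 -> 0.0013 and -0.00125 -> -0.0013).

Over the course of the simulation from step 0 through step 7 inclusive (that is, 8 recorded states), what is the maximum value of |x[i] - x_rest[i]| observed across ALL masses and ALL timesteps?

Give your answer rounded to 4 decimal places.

Step 0: x=[6.0000 8.0000] v=[0.0000 0.0000]
Step 1: x=[4.0000 8.7500] v=[-4.0000 1.5000]
Step 2: x=[2.3750 9.5625] v=[-3.2500 1.6250]
Step 3: x=[3.1563 9.8282] v=[1.5625 0.5313]
Step 4: x=[5.6954 9.6759] v=[5.0781 -0.3047]
Step 5: x=[7.3770 9.7785] v=[3.3632 0.2051]
Step 6: x=[6.5709 10.5307] v=[-1.6123 1.5044]
Step 7: x=[4.4592 11.5430] v=[-4.2234 2.0245]
Max displacement = 2.6250

Answer: 2.6250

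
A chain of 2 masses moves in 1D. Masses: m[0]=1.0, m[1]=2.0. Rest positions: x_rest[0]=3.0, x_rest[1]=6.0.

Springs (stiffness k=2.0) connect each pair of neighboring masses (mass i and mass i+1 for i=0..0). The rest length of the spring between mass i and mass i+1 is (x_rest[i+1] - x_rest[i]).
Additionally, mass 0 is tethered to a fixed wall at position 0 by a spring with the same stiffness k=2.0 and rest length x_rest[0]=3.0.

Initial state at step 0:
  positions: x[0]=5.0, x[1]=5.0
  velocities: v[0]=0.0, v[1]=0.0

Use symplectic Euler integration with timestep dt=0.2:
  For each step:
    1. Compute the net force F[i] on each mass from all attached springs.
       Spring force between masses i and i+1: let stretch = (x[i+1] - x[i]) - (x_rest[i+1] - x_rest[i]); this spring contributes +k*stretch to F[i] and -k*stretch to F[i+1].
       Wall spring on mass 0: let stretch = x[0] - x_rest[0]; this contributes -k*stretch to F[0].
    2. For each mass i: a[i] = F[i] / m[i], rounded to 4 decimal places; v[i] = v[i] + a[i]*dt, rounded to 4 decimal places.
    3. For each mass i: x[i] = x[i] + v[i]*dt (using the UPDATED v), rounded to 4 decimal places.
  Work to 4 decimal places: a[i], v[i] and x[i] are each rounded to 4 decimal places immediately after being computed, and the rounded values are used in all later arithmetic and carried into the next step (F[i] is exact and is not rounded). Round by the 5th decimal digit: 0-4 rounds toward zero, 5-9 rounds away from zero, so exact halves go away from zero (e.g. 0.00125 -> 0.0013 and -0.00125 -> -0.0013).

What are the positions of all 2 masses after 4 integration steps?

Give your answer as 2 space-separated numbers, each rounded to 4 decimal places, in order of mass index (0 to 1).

Answer: 2.0124 5.9138

Derivation:
Step 0: x=[5.0000 5.0000] v=[0.0000 0.0000]
Step 1: x=[4.6000 5.1200] v=[-2.0000 0.6000]
Step 2: x=[3.8736 5.3392] v=[-3.6320 1.0960]
Step 3: x=[2.9546 5.6198] v=[-4.5952 1.4029]
Step 4: x=[2.0124 5.9138] v=[-4.7110 1.4699]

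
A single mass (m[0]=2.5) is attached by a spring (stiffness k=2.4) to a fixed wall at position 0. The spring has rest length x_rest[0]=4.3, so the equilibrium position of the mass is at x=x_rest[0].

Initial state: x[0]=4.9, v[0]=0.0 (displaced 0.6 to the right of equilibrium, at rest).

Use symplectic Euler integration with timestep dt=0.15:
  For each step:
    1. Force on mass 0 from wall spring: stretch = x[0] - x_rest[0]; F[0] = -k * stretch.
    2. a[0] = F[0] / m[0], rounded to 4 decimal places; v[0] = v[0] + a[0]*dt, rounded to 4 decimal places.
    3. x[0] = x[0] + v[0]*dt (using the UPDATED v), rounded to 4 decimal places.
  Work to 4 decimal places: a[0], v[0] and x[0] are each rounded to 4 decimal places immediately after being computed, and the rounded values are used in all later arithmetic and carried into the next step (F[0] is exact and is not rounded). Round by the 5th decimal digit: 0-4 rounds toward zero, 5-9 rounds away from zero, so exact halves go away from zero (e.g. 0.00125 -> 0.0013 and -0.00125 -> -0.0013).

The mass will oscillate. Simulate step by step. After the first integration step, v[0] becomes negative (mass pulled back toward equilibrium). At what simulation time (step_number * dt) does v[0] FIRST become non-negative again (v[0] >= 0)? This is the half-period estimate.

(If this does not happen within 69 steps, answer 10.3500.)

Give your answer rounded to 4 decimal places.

Step 0: x=[4.9000] v=[0.0000]
Step 1: x=[4.8870] v=[-0.0864]
Step 2: x=[4.8614] v=[-0.1709]
Step 3: x=[4.8236] v=[-0.2517]
Step 4: x=[4.7745] v=[-0.3271]
Step 5: x=[4.7152] v=[-0.3954]
Step 6: x=[4.6469] v=[-0.4552]
Step 7: x=[4.5711] v=[-0.5052]
Step 8: x=[4.4895] v=[-0.5442]
Step 9: x=[4.4038] v=[-0.5715]
Step 10: x=[4.3158] v=[-0.5864]
Step 11: x=[4.2275] v=[-0.5887]
Step 12: x=[4.1408] v=[-0.5783]
Step 13: x=[4.0575] v=[-0.5554]
Step 14: x=[3.9794] v=[-0.5205]
Step 15: x=[3.9083] v=[-0.4743]
Step 16: x=[3.8456] v=[-0.4179]
Step 17: x=[3.7927] v=[-0.3525]
Step 18: x=[3.7508] v=[-0.2795]
Step 19: x=[3.7207] v=[-0.2004]
Step 20: x=[3.7032] v=[-0.1170]
Step 21: x=[3.6985] v=[-0.0311]
Step 22: x=[3.7068] v=[0.0555]
First v>=0 after going negative at step 22, time=3.3000

Answer: 3.3000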